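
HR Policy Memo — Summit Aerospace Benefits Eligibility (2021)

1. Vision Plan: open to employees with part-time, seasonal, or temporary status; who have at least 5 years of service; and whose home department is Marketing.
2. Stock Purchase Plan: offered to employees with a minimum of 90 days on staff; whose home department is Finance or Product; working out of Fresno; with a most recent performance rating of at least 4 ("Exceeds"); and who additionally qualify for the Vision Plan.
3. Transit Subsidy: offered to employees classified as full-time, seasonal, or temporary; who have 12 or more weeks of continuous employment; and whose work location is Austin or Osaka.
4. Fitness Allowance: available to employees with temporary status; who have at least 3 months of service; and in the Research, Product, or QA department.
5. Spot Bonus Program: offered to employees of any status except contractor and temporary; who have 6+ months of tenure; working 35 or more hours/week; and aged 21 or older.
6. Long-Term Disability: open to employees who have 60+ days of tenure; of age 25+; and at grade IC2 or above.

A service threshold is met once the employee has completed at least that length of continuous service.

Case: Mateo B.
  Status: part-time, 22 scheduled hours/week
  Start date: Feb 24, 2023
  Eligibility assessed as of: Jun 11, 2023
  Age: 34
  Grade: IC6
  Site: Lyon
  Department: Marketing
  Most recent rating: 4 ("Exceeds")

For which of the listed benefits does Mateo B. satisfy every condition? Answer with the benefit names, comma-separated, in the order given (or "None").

Long-Term Disability

Service from Feb 24, 2023 to Jun 11, 2023: 107 days.
Vision Plan — status part-time ✓; service 107 days < 5 years (≈1825 days) ✗ → not eligible.
Stock Purchase Plan — service 107 days ≥ 90 days ✓; dept Marketing ✗ → not eligible.
Transit Subsidy — status part-time ✗ (requires full-time, seasonal, or temporary) → not eligible.
Fitness Allowance — status part-time ✗ (requires temporary) → not eligible.
Spot Bonus Program — status part-time ✓ (not excluded); service 107 days < 6 months (≈180 days) ✗ → not eligible.
Long-Term Disability — service 107 days ≥ 60 days ✓; age 34 ≥ 25 ✓; grade IC6 ≥ IC2 ✓ → eligible.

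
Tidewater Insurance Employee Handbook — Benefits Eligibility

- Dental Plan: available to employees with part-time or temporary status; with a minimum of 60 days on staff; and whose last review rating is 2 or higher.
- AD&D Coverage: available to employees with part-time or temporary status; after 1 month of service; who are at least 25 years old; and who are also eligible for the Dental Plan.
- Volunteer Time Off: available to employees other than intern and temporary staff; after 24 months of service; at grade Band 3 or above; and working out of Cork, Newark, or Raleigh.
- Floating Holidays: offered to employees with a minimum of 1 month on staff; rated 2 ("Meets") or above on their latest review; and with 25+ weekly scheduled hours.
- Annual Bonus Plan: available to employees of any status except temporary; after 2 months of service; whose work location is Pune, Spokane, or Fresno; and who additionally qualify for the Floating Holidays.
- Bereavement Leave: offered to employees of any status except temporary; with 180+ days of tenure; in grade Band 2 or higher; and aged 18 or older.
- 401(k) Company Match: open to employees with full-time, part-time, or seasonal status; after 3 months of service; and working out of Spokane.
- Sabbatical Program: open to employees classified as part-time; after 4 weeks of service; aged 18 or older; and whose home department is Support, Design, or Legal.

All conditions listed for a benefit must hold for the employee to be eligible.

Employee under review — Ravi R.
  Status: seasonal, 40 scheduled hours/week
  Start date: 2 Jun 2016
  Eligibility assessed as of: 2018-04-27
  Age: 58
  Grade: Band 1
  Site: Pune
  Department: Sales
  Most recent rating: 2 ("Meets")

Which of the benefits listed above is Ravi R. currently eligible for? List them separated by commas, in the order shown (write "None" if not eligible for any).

Floating Holidays, Annual Bonus Plan

Service from 2 Jun 2016 to 2018-04-27: 694 days.
Dental Plan — status seasonal ✗ (requires part-time or temporary) → not eligible.
AD&D Coverage — status seasonal ✗ (requires part-time or temporary) → not eligible.
Volunteer Time Off — status seasonal ✓ (not excluded); service 694 days < 24 months (≈720 days) ✗ → not eligible.
Floating Holidays — service 694 days ≥ 1 month (≈30 days) ✓; rating 2 ≥ 2 ✓; 40 hrs/wk ≥ 25 ✓ → eligible.
Annual Bonus Plan — status seasonal ✓ (not excluded); service 694 days ≥ 2 months (≈60 days) ✓; site Pune ✓; eligible for Floating Holidays ✓ → eligible.
Bereavement Leave — status seasonal ✓ (not excluded); service 694 days ≥ 180 days ✓; grade Band 1 < Band 2 ✗ → not eligible.
401(k) Company Match — status seasonal ✓; service 694 days ≥ 3 months (≈90 days) ✓; site Pune ✗ (not Spokane) → not eligible.
Sabbatical Program — status seasonal ✗ (requires part-time) → not eligible.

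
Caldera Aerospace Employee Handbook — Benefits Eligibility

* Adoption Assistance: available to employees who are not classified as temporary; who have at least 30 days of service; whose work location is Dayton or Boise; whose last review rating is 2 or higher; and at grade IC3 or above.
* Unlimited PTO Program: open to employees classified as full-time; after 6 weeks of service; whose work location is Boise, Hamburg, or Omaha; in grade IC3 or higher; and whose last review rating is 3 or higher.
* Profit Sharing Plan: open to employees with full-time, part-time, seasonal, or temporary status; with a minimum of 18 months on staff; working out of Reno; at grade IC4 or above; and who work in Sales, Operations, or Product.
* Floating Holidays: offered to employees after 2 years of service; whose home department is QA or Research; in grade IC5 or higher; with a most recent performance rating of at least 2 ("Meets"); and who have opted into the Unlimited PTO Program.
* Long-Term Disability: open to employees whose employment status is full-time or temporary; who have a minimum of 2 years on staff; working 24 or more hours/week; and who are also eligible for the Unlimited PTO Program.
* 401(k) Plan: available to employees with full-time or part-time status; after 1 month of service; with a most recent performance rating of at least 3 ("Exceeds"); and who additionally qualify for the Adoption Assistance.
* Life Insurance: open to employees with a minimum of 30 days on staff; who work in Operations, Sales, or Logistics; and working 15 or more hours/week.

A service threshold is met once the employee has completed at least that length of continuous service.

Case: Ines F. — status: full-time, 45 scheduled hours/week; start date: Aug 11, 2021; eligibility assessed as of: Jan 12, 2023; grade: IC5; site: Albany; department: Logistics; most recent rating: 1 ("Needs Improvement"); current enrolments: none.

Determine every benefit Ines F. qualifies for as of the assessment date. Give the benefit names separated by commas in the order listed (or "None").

Service from Aug 11, 2021 to Jan 12, 2023: 519 days.
Adoption Assistance — status full-time ✓ (not excluded); service 519 days ≥ 30 days ✓; site Albany ✗ (not Dayton or Boise) → not eligible.
Unlimited PTO Program — status full-time ✓; service 519 days ≥ 6 weeks (≈42 days) ✓; site Albany ✗ (not Boise, Hamburg, or Omaha) → not eligible.
Profit Sharing Plan — status full-time ✓; service 519 days < 18 months (≈540 days) ✗ → not eligible.
Floating Holidays — service 519 days < 2 years (≈730 days) ✗ → not eligible.
Long-Term Disability — status full-time ✓; service 519 days < 2 years (≈730 days) ✗ → not eligible.
401(k) Plan — status full-time ✓; service 519 days ≥ 1 month (≈30 days) ✓; rating 1 < 3 ✗ → not eligible.
Life Insurance — service 519 days ≥ 30 days ✓; dept Logistics ✓; 45 hrs/wk ≥ 15 ✓ → eligible.

Life Insurance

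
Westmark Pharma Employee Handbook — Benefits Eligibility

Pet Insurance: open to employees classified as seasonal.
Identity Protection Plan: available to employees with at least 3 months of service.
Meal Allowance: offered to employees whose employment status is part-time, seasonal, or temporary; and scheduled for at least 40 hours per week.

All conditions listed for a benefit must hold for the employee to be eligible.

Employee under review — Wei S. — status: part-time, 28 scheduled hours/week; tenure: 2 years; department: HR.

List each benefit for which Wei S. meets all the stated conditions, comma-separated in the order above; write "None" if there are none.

Identity Protection Plan

Pet Insurance — status part-time ✗ (requires seasonal) → not eligible.
Identity Protection Plan — service 2 years ≥ 3 months (≈90 days) ✓ → eligible.
Meal Allowance — status part-time ✓; 28 hrs/wk < 40 ✗ → not eligible.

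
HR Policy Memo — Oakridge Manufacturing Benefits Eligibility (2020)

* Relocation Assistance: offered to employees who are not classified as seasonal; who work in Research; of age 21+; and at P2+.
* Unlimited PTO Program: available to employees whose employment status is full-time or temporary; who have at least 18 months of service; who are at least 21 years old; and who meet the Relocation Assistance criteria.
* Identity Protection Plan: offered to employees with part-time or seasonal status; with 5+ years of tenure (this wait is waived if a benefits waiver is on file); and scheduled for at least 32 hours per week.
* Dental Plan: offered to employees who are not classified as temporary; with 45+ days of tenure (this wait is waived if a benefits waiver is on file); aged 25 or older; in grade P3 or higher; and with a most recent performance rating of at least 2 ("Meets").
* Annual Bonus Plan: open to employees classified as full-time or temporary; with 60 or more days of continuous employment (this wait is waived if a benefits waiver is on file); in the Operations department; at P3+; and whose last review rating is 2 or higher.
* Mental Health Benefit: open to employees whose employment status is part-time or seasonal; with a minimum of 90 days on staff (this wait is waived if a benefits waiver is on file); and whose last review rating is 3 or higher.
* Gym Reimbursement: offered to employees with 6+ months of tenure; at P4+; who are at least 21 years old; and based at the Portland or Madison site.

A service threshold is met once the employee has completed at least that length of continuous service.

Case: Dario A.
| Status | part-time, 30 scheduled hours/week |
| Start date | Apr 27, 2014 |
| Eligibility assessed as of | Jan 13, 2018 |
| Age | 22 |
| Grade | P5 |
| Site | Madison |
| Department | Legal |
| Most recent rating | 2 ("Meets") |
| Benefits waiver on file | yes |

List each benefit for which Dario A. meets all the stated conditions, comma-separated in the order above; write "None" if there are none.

Service from Apr 27, 2014 to Jan 13, 2018: 1357 days.
Relocation Assistance — status part-time ✓ (not excluded); dept Legal ✗ → not eligible.
Unlimited PTO Program — status part-time ✗ (requires full-time or temporary) → not eligible.
Identity Protection Plan — status part-time ✓; benefits waiver on file ✓; 30 hrs/wk < 32 ✗ → not eligible.
Dental Plan — status part-time ✓ (not excluded); benefits waiver on file ✓; age 22 < 25 ✗ → not eligible.
Annual Bonus Plan — status part-time ✗ (requires full-time or temporary) → not eligible.
Mental Health Benefit — status part-time ✓; benefits waiver on file ✓; rating 2 < 3 ✗ → not eligible.
Gym Reimbursement — service 1357 days ≥ 6 months (≈180 days) ✓; grade P5 ≥ P4 ✓; age 22 ≥ 21 ✓; site Madison ✓ → eligible.

Gym Reimbursement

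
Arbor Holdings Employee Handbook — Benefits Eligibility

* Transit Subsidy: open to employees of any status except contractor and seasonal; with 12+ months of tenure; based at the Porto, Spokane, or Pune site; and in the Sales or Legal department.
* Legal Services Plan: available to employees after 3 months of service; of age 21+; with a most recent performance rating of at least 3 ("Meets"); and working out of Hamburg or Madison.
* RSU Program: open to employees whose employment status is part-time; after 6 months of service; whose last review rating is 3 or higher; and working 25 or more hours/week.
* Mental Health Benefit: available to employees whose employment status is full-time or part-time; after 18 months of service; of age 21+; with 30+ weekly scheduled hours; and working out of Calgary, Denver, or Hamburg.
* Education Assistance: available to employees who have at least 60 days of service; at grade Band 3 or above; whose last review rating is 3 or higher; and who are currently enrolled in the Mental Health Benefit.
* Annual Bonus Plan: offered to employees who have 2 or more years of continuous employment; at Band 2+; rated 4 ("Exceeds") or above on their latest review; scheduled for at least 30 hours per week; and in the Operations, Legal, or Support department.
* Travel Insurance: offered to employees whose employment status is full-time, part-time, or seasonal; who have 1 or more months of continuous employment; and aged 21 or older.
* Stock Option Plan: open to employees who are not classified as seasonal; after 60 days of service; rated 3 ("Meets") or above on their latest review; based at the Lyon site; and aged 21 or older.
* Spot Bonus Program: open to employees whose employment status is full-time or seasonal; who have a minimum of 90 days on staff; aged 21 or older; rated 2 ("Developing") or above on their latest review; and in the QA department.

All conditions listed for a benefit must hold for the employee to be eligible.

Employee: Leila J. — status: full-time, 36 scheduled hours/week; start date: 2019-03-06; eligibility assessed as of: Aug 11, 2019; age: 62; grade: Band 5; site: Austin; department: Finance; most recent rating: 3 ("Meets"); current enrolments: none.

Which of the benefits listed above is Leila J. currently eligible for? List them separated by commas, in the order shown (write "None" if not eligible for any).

Service from 2019-03-06 to Aug 11, 2019: 158 days.
Transit Subsidy — status full-time ✓ (not excluded); service 158 days < 12 months (≈360 days) ✗ → not eligible.
Legal Services Plan — service 158 days ≥ 3 months (≈90 days) ✓; age 62 ≥ 21 ✓; rating 3 ≥ 3 ✓; site Austin ✗ (not Hamburg or Madison) → not eligible.
RSU Program — status full-time ✗ (requires part-time) → not eligible.
Mental Health Benefit — status full-time ✓; service 158 days < 18 months (≈540 days) ✗ → not eligible.
Education Assistance — service 158 days ≥ 60 days ✓; grade Band 5 ≥ Band 3 ✓; rating 3 ≥ 3 ✓; not enrolled in Mental Health Benefit ✗ → not eligible.
Annual Bonus Plan — service 158 days < 2 years (≈730 days) ✗ → not eligible.
Travel Insurance — status full-time ✓; service 158 days ≥ 1 month (≈30 days) ✓; age 62 ≥ 21 ✓ → eligible.
Stock Option Plan — status full-time ✓ (not excluded); service 158 days ≥ 60 days ✓; rating 3 ≥ 3 ✓; site Austin ✗ (not Lyon) → not eligible.
Spot Bonus Program — status full-time ✓; service 158 days ≥ 90 days ✓; age 62 ≥ 21 ✓; rating 3 ≥ 2 ✓; dept Finance ✗ → not eligible.

Travel Insurance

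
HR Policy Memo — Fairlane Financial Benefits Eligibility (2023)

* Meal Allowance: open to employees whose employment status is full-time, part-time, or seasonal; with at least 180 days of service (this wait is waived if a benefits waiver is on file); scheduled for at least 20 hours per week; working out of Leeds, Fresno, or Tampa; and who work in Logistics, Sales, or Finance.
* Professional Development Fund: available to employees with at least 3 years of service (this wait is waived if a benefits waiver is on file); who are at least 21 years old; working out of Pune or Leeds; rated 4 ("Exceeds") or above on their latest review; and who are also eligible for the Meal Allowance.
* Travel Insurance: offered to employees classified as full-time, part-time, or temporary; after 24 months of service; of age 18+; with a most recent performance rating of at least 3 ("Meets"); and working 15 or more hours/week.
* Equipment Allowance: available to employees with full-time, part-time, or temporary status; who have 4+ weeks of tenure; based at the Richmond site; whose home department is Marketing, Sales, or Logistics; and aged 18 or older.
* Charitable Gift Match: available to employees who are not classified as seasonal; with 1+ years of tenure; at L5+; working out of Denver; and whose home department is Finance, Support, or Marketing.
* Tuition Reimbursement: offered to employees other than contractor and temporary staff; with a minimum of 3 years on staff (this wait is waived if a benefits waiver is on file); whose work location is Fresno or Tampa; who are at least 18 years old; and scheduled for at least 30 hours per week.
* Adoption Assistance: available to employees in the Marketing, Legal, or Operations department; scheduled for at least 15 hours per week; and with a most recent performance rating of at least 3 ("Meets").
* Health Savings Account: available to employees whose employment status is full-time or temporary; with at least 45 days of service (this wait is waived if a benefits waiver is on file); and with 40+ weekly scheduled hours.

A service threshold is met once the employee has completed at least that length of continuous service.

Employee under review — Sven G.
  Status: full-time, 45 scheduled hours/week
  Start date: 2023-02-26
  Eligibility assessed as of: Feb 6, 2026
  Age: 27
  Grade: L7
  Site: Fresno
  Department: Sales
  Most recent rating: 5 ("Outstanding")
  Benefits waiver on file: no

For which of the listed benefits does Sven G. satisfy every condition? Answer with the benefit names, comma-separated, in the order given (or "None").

Meal Allowance, Travel Insurance, Health Savings Account

Service from 2023-02-26 to Feb 6, 2026: 1076 days.
Meal Allowance — status full-time ✓; no waiver, service 1076 days ≥ 180 days ✓; 45 hrs/wk ≥ 20 ✓; site Fresno ✓; dept Sales ✓ → eligible.
Professional Development Fund — no waiver, service 1076 days < 3 years (≈1095 days) ✗ → not eligible.
Travel Insurance — status full-time ✓; service 1076 days ≥ 24 months (≈720 days) ✓; age 27 ≥ 18 ✓; rating 5 ≥ 3 ✓; 45 hrs/wk ≥ 15 ✓ → eligible.
Equipment Allowance — status full-time ✓; service 1076 days ≥ 4 weeks (≈28 days) ✓; site Fresno ✗ (not Richmond) → not eligible.
Charitable Gift Match — status full-time ✓ (not excluded); service 1076 days ≥ 1 year (≈365 days) ✓; grade L7 ≥ L5 ✓; site Fresno ✗ (not Denver) → not eligible.
Tuition Reimbursement — status full-time ✓ (not excluded); no waiver, service 1076 days < 3 years (≈1095 days) ✗ → not eligible.
Adoption Assistance — dept Sales ✗ → not eligible.
Health Savings Account — status full-time ✓; no waiver, service 1076 days ≥ 45 days ✓; 45 hrs/wk ≥ 40 ✓ → eligible.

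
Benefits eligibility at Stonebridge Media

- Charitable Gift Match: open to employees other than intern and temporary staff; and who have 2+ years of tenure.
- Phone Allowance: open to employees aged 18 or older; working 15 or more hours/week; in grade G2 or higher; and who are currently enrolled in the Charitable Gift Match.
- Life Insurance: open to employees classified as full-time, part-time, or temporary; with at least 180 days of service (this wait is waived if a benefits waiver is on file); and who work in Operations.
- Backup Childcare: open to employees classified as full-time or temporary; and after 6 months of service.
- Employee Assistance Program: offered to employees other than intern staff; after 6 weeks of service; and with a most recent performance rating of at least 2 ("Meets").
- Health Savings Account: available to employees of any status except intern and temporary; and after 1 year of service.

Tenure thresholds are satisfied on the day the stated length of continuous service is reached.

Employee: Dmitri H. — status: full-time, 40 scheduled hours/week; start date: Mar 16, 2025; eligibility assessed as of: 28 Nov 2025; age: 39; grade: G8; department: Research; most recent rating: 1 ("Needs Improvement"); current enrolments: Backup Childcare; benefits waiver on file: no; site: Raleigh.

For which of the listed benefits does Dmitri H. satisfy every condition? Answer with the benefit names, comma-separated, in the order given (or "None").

Backup Childcare

Service from Mar 16, 2025 to 28 Nov 2025: 257 days.
Charitable Gift Match — status full-time ✓ (not excluded); service 257 days < 2 years (≈730 days) ✗ → not eligible.
Phone Allowance — age 39 ≥ 18 ✓; 40 hrs/wk ≥ 15 ✓; grade G8 ≥ G2 ✓; not enrolled in Charitable Gift Match ✗ → not eligible.
Life Insurance — status full-time ✓; no waiver, service 257 days ≥ 180 days ✓; dept Research ✗ → not eligible.
Backup Childcare — status full-time ✓; service 257 days ≥ 6 months (≈180 days) ✓ → eligible.
Employee Assistance Program — status full-time ✓ (not excluded); service 257 days ≥ 6 weeks (≈42 days) ✓; rating 1 < 2 ✗ → not eligible.
Health Savings Account — status full-time ✓ (not excluded); service 257 days < 1 year (≈365 days) ✗ → not eligible.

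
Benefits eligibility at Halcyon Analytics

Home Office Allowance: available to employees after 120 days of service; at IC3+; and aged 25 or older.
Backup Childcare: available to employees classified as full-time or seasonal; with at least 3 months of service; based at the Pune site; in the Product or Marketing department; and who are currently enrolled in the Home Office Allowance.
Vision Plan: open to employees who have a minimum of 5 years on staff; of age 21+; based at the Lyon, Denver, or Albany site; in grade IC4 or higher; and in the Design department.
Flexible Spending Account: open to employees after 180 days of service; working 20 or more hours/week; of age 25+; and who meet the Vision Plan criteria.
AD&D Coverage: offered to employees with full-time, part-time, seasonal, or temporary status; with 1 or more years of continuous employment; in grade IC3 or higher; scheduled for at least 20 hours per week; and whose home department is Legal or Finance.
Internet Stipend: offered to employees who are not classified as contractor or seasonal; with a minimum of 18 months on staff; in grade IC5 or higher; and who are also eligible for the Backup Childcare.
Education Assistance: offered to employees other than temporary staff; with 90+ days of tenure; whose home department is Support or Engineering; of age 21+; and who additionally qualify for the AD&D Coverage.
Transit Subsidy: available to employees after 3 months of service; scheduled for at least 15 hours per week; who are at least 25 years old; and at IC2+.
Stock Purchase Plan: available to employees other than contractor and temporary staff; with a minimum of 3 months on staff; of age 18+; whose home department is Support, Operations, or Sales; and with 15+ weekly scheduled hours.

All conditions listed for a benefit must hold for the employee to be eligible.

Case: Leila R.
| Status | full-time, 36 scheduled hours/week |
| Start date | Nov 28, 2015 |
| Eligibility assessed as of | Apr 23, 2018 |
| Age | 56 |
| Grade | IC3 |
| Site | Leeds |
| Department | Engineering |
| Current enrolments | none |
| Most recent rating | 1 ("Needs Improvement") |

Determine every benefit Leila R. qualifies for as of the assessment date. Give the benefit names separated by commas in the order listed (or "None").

Home Office Allowance, Transit Subsidy

Service from Nov 28, 2015 to Apr 23, 2018: 877 days.
Home Office Allowance — service 877 days ≥ 120 days ✓; grade IC3 ≥ IC3 ✓; age 56 ≥ 25 ✓ → eligible.
Backup Childcare — status full-time ✓; service 877 days ≥ 3 months (≈90 days) ✓; site Leeds ✗ (not Pune) → not eligible.
Vision Plan — service 877 days < 5 years (≈1825 days) ✗ → not eligible.
Flexible Spending Account — service 877 days ≥ 180 days ✓; 36 hrs/wk ≥ 20 ✓; age 56 ≥ 25 ✓; not eligible for Vision Plan ✗ → not eligible.
AD&D Coverage — status full-time ✓; service 877 days ≥ 1 year (≈365 days) ✓; grade IC3 ≥ IC3 ✓; 36 hrs/wk ≥ 20 ✓; dept Engineering ✗ → not eligible.
Internet Stipend — status full-time ✓ (not excluded); service 877 days ≥ 18 months (≈540 days) ✓; grade IC3 < IC5 ✗ → not eligible.
Education Assistance — status full-time ✓ (not excluded); service 877 days ≥ 90 days ✓; dept Engineering ✓; age 56 ≥ 21 ✓; not eligible for AD&D Coverage ✗ → not eligible.
Transit Subsidy — service 877 days ≥ 3 months (≈90 days) ✓; 36 hrs/wk ≥ 15 ✓; age 56 ≥ 25 ✓; grade IC3 ≥ IC2 ✓ → eligible.
Stock Purchase Plan — status full-time ✓ (not excluded); service 877 days ≥ 3 months (≈90 days) ✓; age 56 ≥ 18 ✓; dept Engineering ✗ → not eligible.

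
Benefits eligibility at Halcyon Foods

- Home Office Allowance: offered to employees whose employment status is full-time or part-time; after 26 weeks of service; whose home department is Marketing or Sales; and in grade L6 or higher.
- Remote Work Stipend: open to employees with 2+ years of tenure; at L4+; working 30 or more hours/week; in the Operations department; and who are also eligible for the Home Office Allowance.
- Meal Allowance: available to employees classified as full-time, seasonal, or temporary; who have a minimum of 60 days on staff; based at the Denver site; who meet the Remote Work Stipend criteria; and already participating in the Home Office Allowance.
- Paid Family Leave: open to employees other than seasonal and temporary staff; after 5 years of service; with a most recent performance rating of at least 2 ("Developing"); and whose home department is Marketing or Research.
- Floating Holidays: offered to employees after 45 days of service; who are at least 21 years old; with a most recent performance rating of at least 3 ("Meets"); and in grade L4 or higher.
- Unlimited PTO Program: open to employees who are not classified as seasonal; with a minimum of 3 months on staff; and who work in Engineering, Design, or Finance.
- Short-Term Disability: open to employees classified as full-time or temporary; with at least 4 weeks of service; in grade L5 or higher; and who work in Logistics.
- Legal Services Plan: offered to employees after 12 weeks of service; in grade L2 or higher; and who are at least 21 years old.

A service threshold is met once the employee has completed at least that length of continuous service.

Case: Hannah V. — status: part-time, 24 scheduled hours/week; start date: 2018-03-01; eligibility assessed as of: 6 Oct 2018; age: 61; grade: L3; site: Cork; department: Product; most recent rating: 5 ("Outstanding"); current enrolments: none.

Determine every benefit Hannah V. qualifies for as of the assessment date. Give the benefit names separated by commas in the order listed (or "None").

Service from 2018-03-01 to 6 Oct 2018: 219 days.
Home Office Allowance — status part-time ✓; service 219 days ≥ 26 weeks (≈182 days) ✓; dept Product ✗ → not eligible.
Remote Work Stipend — service 219 days < 2 years (≈730 days) ✗ → not eligible.
Meal Allowance — status part-time ✗ (requires full-time, seasonal, or temporary) → not eligible.
Paid Family Leave — status part-time ✓ (not excluded); service 219 days < 5 years (≈1825 days) ✗ → not eligible.
Floating Holidays — service 219 days ≥ 45 days ✓; age 61 ≥ 21 ✓; rating 5 ≥ 3 ✓; grade L3 < L4 ✗ → not eligible.
Unlimited PTO Program — status part-time ✓ (not excluded); service 219 days ≥ 3 months (≈90 days) ✓; dept Product ✗ → not eligible.
Short-Term Disability — status part-time ✗ (requires full-time or temporary) → not eligible.
Legal Services Plan — service 219 days ≥ 12 weeks (≈84 days) ✓; grade L3 ≥ L2 ✓; age 61 ≥ 21 ✓ → eligible.

Legal Services Plan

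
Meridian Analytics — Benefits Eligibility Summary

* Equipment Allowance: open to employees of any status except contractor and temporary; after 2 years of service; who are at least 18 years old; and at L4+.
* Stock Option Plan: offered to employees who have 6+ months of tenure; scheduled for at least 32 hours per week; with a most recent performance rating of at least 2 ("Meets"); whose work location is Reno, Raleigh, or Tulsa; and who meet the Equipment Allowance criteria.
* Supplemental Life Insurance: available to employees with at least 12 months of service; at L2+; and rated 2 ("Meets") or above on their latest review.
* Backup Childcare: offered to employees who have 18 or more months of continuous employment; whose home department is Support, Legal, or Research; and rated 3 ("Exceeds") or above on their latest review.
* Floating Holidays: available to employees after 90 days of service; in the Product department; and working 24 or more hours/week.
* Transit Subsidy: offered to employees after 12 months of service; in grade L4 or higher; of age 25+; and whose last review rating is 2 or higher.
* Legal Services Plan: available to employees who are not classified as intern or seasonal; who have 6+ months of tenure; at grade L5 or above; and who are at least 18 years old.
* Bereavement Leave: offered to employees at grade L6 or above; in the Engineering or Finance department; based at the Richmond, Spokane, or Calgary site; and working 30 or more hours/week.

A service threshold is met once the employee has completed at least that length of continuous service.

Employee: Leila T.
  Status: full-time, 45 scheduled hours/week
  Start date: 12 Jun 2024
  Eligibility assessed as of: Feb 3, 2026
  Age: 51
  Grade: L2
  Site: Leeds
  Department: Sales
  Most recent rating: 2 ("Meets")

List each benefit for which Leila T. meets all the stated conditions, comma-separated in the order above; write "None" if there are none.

Service from 12 Jun 2024 to Feb 3, 2026: 601 days.
Equipment Allowance — status full-time ✓ (not excluded); service 601 days < 2 years (≈730 days) ✗ → not eligible.
Stock Option Plan — service 601 days ≥ 6 months (≈180 days) ✓; 45 hrs/wk ≥ 32 ✓; rating 2 ≥ 2 ✓; site Leeds ✗ (not Reno, Raleigh, or Tulsa) → not eligible.
Supplemental Life Insurance — service 601 days ≥ 12 months (≈360 days) ✓; grade L2 ≥ L2 ✓; rating 2 ≥ 2 ✓ → eligible.
Backup Childcare — service 601 days ≥ 18 months (≈540 days) ✓; dept Sales ✗ → not eligible.
Floating Holidays — service 601 days ≥ 90 days ✓; dept Sales ✗ → not eligible.
Transit Subsidy — service 601 days ≥ 12 months (≈360 days) ✓; grade L2 < L4 ✗ → not eligible.
Legal Services Plan — status full-time ✓ (not excluded); service 601 days ≥ 6 months (≈180 days) ✓; grade L2 < L5 ✗ → not eligible.
Bereavement Leave — grade L2 < L6 ✗ → not eligible.

Supplemental Life Insurance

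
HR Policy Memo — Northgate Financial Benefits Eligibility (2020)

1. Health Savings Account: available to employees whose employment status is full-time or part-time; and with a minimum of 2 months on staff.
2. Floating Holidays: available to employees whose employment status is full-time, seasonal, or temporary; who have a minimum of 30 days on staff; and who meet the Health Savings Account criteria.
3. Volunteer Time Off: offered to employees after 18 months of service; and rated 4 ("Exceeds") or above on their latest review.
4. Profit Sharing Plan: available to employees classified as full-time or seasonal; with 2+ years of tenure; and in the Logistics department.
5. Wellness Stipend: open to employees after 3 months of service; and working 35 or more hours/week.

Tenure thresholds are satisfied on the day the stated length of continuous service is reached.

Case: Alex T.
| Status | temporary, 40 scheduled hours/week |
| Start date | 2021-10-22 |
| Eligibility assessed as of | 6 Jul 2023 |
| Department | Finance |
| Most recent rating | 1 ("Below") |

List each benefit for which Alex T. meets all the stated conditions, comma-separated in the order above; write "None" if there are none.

Service from 2021-10-22 to 6 Jul 2023: 622 days.
Health Savings Account — status temporary ✗ (requires full-time or part-time) → not eligible.
Floating Holidays — status temporary ✓; service 622 days ≥ 30 days ✓; not eligible for Health Savings Account ✗ → not eligible.
Volunteer Time Off — service 622 days ≥ 18 months (≈540 days) ✓; rating 1 < 4 ✗ → not eligible.
Profit Sharing Plan — status temporary ✗ (requires full-time or seasonal) → not eligible.
Wellness Stipend — service 622 days ≥ 3 months (≈90 days) ✓; 40 hrs/wk ≥ 35 ✓ → eligible.

Wellness Stipend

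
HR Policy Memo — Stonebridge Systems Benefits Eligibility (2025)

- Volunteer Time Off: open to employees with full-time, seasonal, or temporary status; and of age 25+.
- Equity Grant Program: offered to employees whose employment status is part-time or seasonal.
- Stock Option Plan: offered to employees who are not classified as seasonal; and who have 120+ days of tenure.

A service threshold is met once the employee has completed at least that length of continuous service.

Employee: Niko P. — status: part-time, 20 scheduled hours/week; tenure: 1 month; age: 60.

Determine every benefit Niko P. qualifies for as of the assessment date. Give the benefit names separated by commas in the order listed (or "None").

Equity Grant Program

Volunteer Time Off — status part-time ✗ (requires full-time, seasonal, or temporary) → not eligible.
Equity Grant Program — status part-time ✓ → eligible.
Stock Option Plan — status part-time ✓ (not excluded); service 1 month < 120 days ✗ → not eligible.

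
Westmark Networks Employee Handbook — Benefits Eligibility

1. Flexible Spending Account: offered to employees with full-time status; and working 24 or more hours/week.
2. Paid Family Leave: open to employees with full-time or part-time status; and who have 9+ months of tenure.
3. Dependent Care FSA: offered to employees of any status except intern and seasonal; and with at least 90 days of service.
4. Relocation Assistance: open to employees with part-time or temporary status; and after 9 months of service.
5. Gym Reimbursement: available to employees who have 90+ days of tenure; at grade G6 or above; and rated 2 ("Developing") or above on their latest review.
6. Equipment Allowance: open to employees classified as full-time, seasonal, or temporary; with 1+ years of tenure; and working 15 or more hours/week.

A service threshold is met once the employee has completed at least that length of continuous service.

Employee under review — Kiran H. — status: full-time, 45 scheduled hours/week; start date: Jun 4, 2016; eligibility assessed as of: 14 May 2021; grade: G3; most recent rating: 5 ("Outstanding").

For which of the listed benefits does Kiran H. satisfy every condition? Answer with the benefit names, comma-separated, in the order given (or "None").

Flexible Spending Account, Paid Family Leave, Dependent Care FSA, Equipment Allowance

Service from Jun 4, 2016 to 14 May 2021: 1805 days.
Flexible Spending Account — status full-time ✓; 45 hrs/wk ≥ 24 ✓ → eligible.
Paid Family Leave — status full-time ✓; service 1805 days ≥ 9 months (≈270 days) ✓ → eligible.
Dependent Care FSA — status full-time ✓ (not excluded); service 1805 days ≥ 90 days ✓ → eligible.
Relocation Assistance — status full-time ✗ (requires part-time or temporary) → not eligible.
Gym Reimbursement — service 1805 days ≥ 90 days ✓; grade G3 < G6 ✗ → not eligible.
Equipment Allowance — status full-time ✓; service 1805 days ≥ 1 year (≈365 days) ✓; 45 hrs/wk ≥ 15 ✓ → eligible.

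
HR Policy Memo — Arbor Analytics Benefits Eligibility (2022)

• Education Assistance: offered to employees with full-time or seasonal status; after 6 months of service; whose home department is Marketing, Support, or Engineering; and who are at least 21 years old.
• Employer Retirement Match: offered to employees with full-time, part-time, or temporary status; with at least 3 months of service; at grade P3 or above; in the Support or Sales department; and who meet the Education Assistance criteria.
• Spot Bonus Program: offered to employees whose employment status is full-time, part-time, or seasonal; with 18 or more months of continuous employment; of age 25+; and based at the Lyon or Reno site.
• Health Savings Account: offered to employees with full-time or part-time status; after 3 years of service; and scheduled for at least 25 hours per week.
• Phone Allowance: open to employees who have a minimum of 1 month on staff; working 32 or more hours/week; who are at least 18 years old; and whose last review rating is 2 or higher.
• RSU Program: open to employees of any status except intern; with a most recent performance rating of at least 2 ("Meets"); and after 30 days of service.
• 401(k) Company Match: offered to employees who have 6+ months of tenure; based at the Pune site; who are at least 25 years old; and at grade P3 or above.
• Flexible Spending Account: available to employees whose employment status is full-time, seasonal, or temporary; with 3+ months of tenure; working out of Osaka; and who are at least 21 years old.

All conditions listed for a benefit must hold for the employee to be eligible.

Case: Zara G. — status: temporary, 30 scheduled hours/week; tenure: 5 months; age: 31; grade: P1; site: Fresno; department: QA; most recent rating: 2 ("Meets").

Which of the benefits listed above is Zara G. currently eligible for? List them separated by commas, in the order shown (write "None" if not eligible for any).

RSU Program

Education Assistance — status temporary ✗ (requires full-time or seasonal) → not eligible.
Employer Retirement Match — status temporary ✓; service 5 months ≥ 3 months ✓; grade P1 < P3 ✗ → not eligible.
Spot Bonus Program — status temporary ✗ (requires full-time, part-time, or seasonal) → not eligible.
Health Savings Account — status temporary ✗ (requires full-time or part-time) → not eligible.
Phone Allowance — service 5 months ≥ 1 month ✓; 30 hrs/wk < 32 ✗ → not eligible.
RSU Program — status temporary ✓ (not excluded); rating 2 ≥ 2 ✓; service 5 months ≥ 30 days ✓ → eligible.
401(k) Company Match — service 5 months < 6 months ✗ → not eligible.
Flexible Spending Account — status temporary ✓; service 5 months ≥ 3 months ✓; site Fresno ✗ (not Osaka) → not eligible.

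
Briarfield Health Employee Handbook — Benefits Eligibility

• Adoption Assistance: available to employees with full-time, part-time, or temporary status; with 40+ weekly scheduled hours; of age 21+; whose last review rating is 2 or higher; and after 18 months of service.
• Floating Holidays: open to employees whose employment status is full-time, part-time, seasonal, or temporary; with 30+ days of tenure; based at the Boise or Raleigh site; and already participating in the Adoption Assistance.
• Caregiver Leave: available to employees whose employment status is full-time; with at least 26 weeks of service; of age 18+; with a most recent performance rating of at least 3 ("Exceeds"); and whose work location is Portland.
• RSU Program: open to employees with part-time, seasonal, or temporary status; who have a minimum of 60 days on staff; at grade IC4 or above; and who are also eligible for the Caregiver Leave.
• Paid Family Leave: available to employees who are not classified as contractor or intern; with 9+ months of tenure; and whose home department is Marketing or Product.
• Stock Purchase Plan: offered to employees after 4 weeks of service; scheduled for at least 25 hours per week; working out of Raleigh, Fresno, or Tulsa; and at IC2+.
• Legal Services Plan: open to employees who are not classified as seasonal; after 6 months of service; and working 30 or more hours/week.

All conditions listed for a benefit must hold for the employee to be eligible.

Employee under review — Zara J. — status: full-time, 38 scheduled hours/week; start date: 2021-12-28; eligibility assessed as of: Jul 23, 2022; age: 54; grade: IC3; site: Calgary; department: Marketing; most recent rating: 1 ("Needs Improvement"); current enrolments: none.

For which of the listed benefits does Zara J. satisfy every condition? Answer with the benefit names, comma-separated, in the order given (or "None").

Service from 2021-12-28 to Jul 23, 2022: 207 days.
Adoption Assistance — status full-time ✓; 38 hrs/wk < 40 ✗ → not eligible.
Floating Holidays — status full-time ✓; service 207 days ≥ 30 days ✓; site Calgary ✗ (not Boise or Raleigh) → not eligible.
Caregiver Leave — status full-time ✓; service 207 days ≥ 26 weeks (≈182 days) ✓; age 54 ≥ 18 ✓; rating 1 < 3 ✗ → not eligible.
RSU Program — status full-time ✗ (requires part-time, seasonal, or temporary) → not eligible.
Paid Family Leave — status full-time ✓ (not excluded); service 207 days < 9 months (≈270 days) ✗ → not eligible.
Stock Purchase Plan — service 207 days ≥ 4 weeks (≈28 days) ✓; 38 hrs/wk ≥ 25 ✓; site Calgary ✗ (not Raleigh, Fresno, or Tulsa) → not eligible.
Legal Services Plan — status full-time ✓ (not excluded); service 207 days ≥ 6 months (≈180 days) ✓; 38 hrs/wk ≥ 30 ✓ → eligible.

Legal Services Plan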